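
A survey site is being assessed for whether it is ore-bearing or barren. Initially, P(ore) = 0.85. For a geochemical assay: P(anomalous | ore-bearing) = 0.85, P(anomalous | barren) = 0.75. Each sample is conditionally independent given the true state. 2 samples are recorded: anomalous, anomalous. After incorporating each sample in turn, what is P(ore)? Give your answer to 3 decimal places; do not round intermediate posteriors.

0.879

Apply Bayes' rule sequentially, carrying P(ore) forward.
After 'anomalous': P(ore) = 0.85·0.8500 / (0.85·0.8500 + 0.75·0.1500) ≈ 0.8653
After 'anomalous': P(ore) = 0.85·0.8653 / (0.85·0.8653 + 0.75·0.1347) ≈ 0.8792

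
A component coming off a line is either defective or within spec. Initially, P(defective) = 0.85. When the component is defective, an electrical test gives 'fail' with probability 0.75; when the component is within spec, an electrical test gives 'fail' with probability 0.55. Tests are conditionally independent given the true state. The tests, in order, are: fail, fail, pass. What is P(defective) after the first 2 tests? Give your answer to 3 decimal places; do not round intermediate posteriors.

After 'fail': P(defective) = 0.75·0.8500 / (0.75·0.8500 + 0.55·0.1500) ≈ 0.8854
After 'fail': P(defective) = 0.75·0.8854 / (0.75·0.8854 + 0.55·0.1146) ≈ 0.9133

0.913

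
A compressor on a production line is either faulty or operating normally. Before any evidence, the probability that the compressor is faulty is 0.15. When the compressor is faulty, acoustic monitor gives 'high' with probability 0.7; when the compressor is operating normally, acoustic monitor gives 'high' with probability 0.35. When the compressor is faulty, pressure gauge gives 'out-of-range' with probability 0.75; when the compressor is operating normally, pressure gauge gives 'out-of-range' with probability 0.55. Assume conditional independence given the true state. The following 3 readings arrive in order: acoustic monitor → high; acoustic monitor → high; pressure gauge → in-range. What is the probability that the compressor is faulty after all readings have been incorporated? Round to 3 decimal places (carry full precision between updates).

After acoustic monitor='high': P(faulty) = 0.7·0.1500 / (0.7·0.1500 + 0.35·0.8500) ≈ 0.2609
After acoustic monitor='high': P(faulty) = 0.7·0.2609 / (0.7·0.2609 + 0.35·0.7391) ≈ 0.4138
After pressure gauge='in-range': P(faulty) = 0.25·0.4138 / (0.25·0.4138 + 0.45·0.5862) ≈ 0.2817

0.282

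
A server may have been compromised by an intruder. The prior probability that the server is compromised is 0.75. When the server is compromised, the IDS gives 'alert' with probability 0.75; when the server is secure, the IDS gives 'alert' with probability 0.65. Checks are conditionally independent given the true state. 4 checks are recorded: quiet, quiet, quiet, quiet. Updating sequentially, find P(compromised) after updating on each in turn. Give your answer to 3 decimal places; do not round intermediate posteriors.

0.438

After 'quiet': P(compromised) = 0.25·0.7500 / (0.25·0.7500 + 0.35·0.2500) ≈ 0.6818
After 'quiet': P(compromised) = 0.25·0.6818 / (0.25·0.6818 + 0.35·0.3182) ≈ 0.6048
After 'quiet': P(compromised) = 0.25·0.6048 / (0.25·0.6048 + 0.35·0.3952) ≈ 0.5223
After 'quiet': P(compromised) = 0.25·0.5223 / (0.25·0.5223 + 0.35·0.4777) ≈ 0.4385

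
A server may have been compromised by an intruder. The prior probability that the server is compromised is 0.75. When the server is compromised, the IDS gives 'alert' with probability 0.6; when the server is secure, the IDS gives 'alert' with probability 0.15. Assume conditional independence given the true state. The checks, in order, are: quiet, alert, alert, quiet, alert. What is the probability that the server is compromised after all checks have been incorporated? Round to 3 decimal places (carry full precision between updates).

After 'quiet': P(compromised) = 0.4·0.7500 / (0.4·0.7500 + 0.85·0.2500) ≈ 0.5854
After 'alert': P(compromised) = 0.6·0.5854 / (0.6·0.5854 + 0.15·0.4146) ≈ 0.8496
After 'alert': P(compromised) = 0.6·0.8496 / (0.6·0.8496 + 0.15·0.1504) ≈ 0.9576
After 'quiet': P(compromised) = 0.4·0.9576 / (0.4·0.9576 + 0.85·0.0424) ≈ 0.9140
After 'alert': P(compromised) = 0.6·0.9140 / (0.6·0.9140 + 0.15·0.0860) ≈ 0.9770

0.977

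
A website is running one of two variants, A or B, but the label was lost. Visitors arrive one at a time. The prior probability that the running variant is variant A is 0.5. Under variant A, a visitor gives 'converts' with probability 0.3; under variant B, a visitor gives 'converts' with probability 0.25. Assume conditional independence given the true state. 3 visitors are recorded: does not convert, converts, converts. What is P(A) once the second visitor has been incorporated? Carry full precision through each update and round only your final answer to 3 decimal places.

0.528

After 'does not convert': P(A) = 0.7·0.5000 / (0.7·0.5000 + 0.75·0.5000) ≈ 0.4828
After 'converts': P(A) = 0.3·0.4828 / (0.3·0.4828 + 0.25·0.5172) ≈ 0.5283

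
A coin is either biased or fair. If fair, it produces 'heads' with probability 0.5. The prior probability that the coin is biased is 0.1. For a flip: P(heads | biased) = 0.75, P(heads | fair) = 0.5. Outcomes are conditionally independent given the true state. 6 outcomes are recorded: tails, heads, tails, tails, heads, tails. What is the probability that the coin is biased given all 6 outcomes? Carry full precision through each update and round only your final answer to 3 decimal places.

After 'tails': P(biased) = 0.25·0.1000 / (0.25·0.1000 + 0.5·0.9000) ≈ 0.0526
After 'heads': P(biased) = 0.75·0.0526 / (0.75·0.0526 + 0.5·0.9474) ≈ 0.0769
After 'tails': P(biased) = 0.25·0.0769 / (0.25·0.0769 + 0.5·0.9231) ≈ 0.0400
After 'tails': P(biased) = 0.25·0.0400 / (0.25·0.0400 + 0.5·0.9600) ≈ 0.0204
After 'heads': P(biased) = 0.75·0.0204 / (0.75·0.0204 + 0.5·0.9796) ≈ 0.0303
After 'tails': P(biased) = 0.25·0.0303 / (0.25·0.0303 + 0.5·0.9697) ≈ 0.0154

0.015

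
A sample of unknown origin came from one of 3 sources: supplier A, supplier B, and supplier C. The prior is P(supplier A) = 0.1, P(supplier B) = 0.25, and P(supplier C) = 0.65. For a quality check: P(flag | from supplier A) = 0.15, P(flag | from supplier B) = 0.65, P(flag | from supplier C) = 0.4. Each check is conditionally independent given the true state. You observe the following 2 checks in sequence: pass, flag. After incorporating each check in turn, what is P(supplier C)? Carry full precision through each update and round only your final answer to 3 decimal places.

0.691

After 'pass': normaliser = 0.85·0.1000 + 0.35·0.2500 + 0.6·0.6500; P(supplier A) ≈ 0.1511, P(supplier B) ≈ 0.1556, P(supplier C) ≈ 0.6933
After 'flag': normaliser = 0.15·0.1511 + 0.65·0.1556 + 0.4·0.6933; P(supplier A) ≈ 0.0565, P(supplier B) ≈ 0.2521, P(supplier C) ≈ 0.6914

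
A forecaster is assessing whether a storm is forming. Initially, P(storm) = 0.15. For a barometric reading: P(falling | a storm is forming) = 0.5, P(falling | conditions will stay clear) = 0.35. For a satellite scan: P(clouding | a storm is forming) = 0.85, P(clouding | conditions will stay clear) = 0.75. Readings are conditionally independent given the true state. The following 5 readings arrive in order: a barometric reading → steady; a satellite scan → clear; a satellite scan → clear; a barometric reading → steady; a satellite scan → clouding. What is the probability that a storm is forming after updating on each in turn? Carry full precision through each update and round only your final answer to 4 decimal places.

0.0409

After a barometric reading='steady': P(storm) = 0.5·0.1500 / (0.5·0.1500 + 0.65·0.8500) ≈ 0.1195
After a satellite scan='clear': P(storm) = 0.15·0.1195 / (0.15·0.1195 + 0.25·0.8805) ≈ 0.0753
After a satellite scan='clear': P(storm) = 0.15·0.0753 / (0.15·0.0753 + 0.25·0.9247) ≈ 0.0466
After a barometric reading='steady': P(storm) = 0.5·0.0466 / (0.5·0.0466 + 0.65·0.9534) ≈ 0.0362
After a satellite scan='clouding': P(storm) = 0.85·0.0362 / (0.85·0.0362 + 0.75·0.9638) ≈ 0.0409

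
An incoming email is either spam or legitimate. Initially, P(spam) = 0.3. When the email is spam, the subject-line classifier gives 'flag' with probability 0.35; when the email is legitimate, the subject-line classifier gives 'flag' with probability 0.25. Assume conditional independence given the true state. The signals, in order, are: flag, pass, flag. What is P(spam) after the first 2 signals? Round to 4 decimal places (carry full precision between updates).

0.3421

After 'flag': P(spam) = 0.35·0.3000 / (0.35·0.3000 + 0.25·0.7000) ≈ 0.3750
After 'pass': P(spam) = 0.65·0.3750 / (0.65·0.3750 + 0.75·0.6250) ≈ 0.3421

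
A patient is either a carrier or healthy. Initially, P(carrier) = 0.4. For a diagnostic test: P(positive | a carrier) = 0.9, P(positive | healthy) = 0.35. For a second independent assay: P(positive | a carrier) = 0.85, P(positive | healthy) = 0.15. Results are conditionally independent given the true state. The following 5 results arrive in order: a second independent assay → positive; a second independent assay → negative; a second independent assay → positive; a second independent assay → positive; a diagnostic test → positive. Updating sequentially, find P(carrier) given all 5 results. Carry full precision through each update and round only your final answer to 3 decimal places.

0.982

After a second independent assay='positive': P(carrier) = 0.85·0.4000 / (0.85·0.4000 + 0.15·0.6000) ≈ 0.7907
After a second independent assay='negative': P(carrier) = 0.15·0.7907 / (0.15·0.7907 + 0.85·0.2093) ≈ 0.4000
After a second independent assay='positive': P(carrier) = 0.85·0.4000 / (0.85·0.4000 + 0.15·0.6000) ≈ 0.7907
After a second independent assay='positive': P(carrier) = 0.85·0.7907 / (0.85·0.7907 + 0.15·0.2093) ≈ 0.9554
After a diagnostic test='positive': P(carrier) = 0.9·0.9554 / (0.9·0.9554 + 0.35·0.0446) ≈ 0.9822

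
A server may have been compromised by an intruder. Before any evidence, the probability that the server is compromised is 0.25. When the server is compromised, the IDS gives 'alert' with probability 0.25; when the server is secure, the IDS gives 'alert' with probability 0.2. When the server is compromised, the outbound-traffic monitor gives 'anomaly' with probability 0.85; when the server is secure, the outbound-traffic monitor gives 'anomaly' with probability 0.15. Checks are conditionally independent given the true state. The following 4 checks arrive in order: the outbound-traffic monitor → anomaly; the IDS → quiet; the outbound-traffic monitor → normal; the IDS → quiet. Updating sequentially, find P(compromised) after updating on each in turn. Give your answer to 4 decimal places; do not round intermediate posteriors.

Apply Bayes' rule sequentially, carrying P(compromised) forward.
After the outbound-traffic monitor='anomaly': P(compromised) = 0.85·0.2500 / (0.85·0.2500 + 0.15·0.7500) ≈ 0.6538
After the IDS='quiet': P(compromised) = 0.75·0.6538 / (0.75·0.6538 + 0.8·0.3462) ≈ 0.6391
After the outbound-traffic monitor='normal': P(compromised) = 0.15·0.6391 / (0.15·0.6391 + 0.85·0.3609) ≈ 0.2381
After the IDS='quiet': P(compromised) = 0.75·0.2381 / (0.75·0.2381 + 0.8·0.7619) ≈ 0.2266

0.2266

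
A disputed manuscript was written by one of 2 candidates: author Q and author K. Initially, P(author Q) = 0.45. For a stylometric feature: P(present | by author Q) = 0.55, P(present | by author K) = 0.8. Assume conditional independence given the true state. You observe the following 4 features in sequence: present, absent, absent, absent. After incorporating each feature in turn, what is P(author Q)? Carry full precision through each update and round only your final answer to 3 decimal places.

After 'present': P(author Q) = 0.55·0.4500 / (0.55·0.4500 + 0.8·0.5500) ≈ 0.3600
After 'absent': P(author Q) = 0.45·0.3600 / (0.45·0.3600 + 0.2·0.6400) ≈ 0.5586
After 'absent': P(author Q) = 0.45·0.5586 / (0.45·0.5586 + 0.2·0.4414) ≈ 0.7401
After 'absent': P(author Q) = 0.45·0.7401 / (0.45·0.7401 + 0.2·0.2599) ≈ 0.8650

0.865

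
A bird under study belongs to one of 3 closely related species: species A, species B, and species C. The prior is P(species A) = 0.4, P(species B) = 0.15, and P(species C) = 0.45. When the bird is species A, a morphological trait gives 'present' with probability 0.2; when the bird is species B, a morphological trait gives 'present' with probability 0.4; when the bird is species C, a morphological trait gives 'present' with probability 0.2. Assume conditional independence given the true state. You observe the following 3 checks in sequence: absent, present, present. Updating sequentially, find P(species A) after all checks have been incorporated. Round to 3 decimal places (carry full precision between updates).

After 'absent': normaliser = 0.8·0.4000 + 0.6·0.1500 + 0.8·0.4500; P(species A) ≈ 0.4156, P(species B) ≈ 0.1169, P(species C) ≈ 0.4675
After 'present': normaliser = 0.2·0.4156 + 0.4·0.1169 + 0.2·0.4675; P(species A) ≈ 0.3721, P(species B) ≈ 0.2093, P(species C) ≈ 0.4186
After 'present': normaliser = 0.2·0.3721 + 0.4·0.2093 + 0.2·0.4186; P(species A) ≈ 0.3077, P(species B) ≈ 0.3462, P(species C) ≈ 0.3462

0.308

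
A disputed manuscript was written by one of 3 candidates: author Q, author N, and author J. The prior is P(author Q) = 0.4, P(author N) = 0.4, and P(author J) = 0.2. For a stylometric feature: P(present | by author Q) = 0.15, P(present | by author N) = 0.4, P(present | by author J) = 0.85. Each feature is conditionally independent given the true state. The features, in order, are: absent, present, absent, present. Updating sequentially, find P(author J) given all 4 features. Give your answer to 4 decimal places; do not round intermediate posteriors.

0.0991

After 'absent': normaliser = 0.85·0.4000 + 0.6·0.4000 + 0.15·0.2000; P(author Q) ≈ 0.5574, P(author N) ≈ 0.3934, P(author J) ≈ 0.0492
After 'present': normaliser = 0.15·0.5574 + 0.4·0.3934 + 0.85·0.0492; P(author Q) ≈ 0.2957, P(author N) ≈ 0.5565, P(author J) ≈ 0.1478
After 'absent': normaliser = 0.85·0.2957 + 0.6·0.5565 + 0.15·0.1478; P(author Q) ≈ 0.4137, P(author N) ≈ 0.5497, P(author J) ≈ 0.0365
After 'present': normaliser = 0.15·0.4137 + 0.4·0.5497 + 0.85·0.0365; P(author Q) ≈ 0.1983, P(author N) ≈ 0.7026, P(author J) ≈ 0.0991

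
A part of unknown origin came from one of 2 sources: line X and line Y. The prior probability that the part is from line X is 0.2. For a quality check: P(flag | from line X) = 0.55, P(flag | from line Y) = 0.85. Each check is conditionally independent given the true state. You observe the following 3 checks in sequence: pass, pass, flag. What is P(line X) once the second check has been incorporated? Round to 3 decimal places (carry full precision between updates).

After 'pass': P(line X) = 0.45·0.2000 / (0.45·0.2000 + 0.15·0.8000) ≈ 0.4286
After 'pass': P(line X) = 0.45·0.4286 / (0.45·0.4286 + 0.15·0.5714) ≈ 0.6923

0.692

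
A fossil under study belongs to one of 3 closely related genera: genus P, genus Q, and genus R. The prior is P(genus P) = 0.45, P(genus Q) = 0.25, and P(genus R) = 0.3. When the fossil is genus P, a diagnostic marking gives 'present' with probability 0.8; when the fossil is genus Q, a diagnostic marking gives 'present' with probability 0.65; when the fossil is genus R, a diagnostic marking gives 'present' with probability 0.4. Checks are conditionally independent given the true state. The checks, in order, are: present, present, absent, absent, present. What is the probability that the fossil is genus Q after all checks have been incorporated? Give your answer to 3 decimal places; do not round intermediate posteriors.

0.343

After 'present': normaliser = 0.8·0.4500 + 0.65·0.2500 + 0.4·0.3000; P(genus P) ≈ 0.5603, P(genus Q) ≈ 0.2529, P(genus R) ≈ 0.1868
After 'present': normaliser = 0.8·0.5603 + 0.65·0.2529 + 0.4·0.1868; P(genus P) ≈ 0.6521, P(genus Q) ≈ 0.2392, P(genus R) ≈ 0.1087
After 'absent': normaliser = 0.2·0.6521 + 0.35·0.2392 + 0.6·0.1087; P(genus P) ≈ 0.4669, P(genus Q) ≈ 0.2997, P(genus R) ≈ 0.2334
After 'absent': normaliser = 0.2·0.4669 + 0.35·0.2997 + 0.6·0.2334; P(genus P) ≈ 0.2760, P(genus Q) ≈ 0.3100, P(genus R) ≈ 0.4140
After 'present': normaliser = 0.8·0.2760 + 0.65·0.3100 + 0.4·0.4140; P(genus P) ≈ 0.3756, P(genus Q) ≈ 0.3427, P(genus R) ≈ 0.2817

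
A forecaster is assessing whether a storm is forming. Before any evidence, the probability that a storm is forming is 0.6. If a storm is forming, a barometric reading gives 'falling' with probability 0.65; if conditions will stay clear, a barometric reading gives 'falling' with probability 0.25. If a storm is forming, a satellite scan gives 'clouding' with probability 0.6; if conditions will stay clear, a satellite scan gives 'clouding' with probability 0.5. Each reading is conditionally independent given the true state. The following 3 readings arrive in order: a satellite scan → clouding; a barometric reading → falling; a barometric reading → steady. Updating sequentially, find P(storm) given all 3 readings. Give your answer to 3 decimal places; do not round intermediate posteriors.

0.686

Each posterior becomes the prior for the next update.
After a satellite scan='clouding': P(storm) = 0.6·0.6000 / (0.6·0.6000 + 0.5·0.4000) ≈ 0.6429
After a barometric reading='falling': P(storm) = 0.65·0.6429 / (0.65·0.6429 + 0.25·0.3571) ≈ 0.8239
After a barometric reading='steady': P(storm) = 0.35·0.8239 / (0.35·0.8239 + 0.75·0.1761) ≈ 0.6859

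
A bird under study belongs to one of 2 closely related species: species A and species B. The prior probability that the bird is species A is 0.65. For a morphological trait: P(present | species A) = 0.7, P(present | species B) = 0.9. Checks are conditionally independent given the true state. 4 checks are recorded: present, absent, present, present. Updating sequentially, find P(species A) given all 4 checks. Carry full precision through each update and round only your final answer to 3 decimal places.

After 'present': P(species A) = 0.7·0.6500 / (0.7·0.6500 + 0.9·0.3500) ≈ 0.5909
After 'absent': P(species A) = 0.3·0.5909 / (0.3·0.5909 + 0.1·0.4091) ≈ 0.8125
After 'present': P(species A) = 0.7·0.8125 / (0.7·0.8125 + 0.9·0.1875) ≈ 0.7712
After 'present': P(species A) = 0.7·0.7712 / (0.7·0.7712 + 0.9·0.2288) ≈ 0.7239

0.724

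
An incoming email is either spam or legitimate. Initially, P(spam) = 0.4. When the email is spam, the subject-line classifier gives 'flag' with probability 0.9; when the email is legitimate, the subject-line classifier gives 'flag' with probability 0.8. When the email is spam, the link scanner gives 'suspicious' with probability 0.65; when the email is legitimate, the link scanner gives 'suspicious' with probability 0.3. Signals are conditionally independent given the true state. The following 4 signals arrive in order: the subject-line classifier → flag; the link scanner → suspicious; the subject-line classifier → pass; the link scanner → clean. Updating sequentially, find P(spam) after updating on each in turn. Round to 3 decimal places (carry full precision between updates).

0.289

Each posterior becomes the prior for the next update.
After the subject-line classifier='flag': P(spam) = 0.9·0.4000 / (0.9·0.4000 + 0.8·0.6000) ≈ 0.4286
After the link scanner='suspicious': P(spam) = 0.65·0.4286 / (0.65·0.4286 + 0.3·0.5714) ≈ 0.6190
After the subject-line classifier='pass': P(spam) = 0.1·0.6190 / (0.1·0.6190 + 0.2·0.3810) ≈ 0.4483
After the link scanner='clean': P(spam) = 0.35·0.4483 / (0.35·0.4483 + 0.7·0.5517) ≈ 0.2889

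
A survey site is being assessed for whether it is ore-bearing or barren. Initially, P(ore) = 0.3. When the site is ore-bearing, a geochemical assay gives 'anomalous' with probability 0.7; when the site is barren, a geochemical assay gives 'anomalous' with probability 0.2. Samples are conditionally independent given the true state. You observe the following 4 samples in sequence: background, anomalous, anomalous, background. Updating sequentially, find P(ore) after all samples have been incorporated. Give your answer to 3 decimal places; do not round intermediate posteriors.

0.425

After 'background': P(ore) = 0.3·0.3000 / (0.3·0.3000 + 0.8·0.7000) ≈ 0.1385
After 'anomalous': P(ore) = 0.7·0.1385 / (0.7·0.1385 + 0.2·0.8615) ≈ 0.3600
After 'anomalous': P(ore) = 0.7·0.3600 / (0.7·0.3600 + 0.2·0.6400) ≈ 0.6632
After 'background': P(ore) = 0.3·0.6632 / (0.3·0.6632 + 0.8·0.3368) ≈ 0.4247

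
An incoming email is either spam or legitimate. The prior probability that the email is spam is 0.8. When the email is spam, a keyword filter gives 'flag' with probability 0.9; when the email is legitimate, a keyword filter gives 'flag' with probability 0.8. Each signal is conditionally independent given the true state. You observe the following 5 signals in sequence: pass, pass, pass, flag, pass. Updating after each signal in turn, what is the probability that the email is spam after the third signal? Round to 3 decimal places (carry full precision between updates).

After 'pass': P(spam) = 0.1·0.8000 / (0.1·0.8000 + 0.2·0.2000) ≈ 0.6667
After 'pass': P(spam) = 0.1·0.6667 / (0.1·0.6667 + 0.2·0.3333) ≈ 0.5000
After 'pass': P(spam) = 0.1·0.5000 / (0.1·0.5000 + 0.2·0.5000) ≈ 0.3333

0.333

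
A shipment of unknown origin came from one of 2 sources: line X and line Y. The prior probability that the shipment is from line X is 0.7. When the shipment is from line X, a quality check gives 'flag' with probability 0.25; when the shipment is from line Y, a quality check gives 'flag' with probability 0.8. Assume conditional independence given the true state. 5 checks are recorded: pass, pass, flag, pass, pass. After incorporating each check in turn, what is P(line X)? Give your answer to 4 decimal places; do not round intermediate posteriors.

After 'pass': P(line X) = 0.75·0.7000 / (0.75·0.7000 + 0.2·0.3000) ≈ 0.8974
After 'pass': P(line X) = 0.75·0.8974 / (0.75·0.8974 + 0.2·0.1026) ≈ 0.9704
After 'flag': P(line X) = 0.25·0.9704 / (0.25·0.9704 + 0.8·0.0296) ≈ 0.9111
After 'pass': P(line X) = 0.75·0.9111 / (0.75·0.9111 + 0.2·0.0889) ≈ 0.9747
After 'pass': P(line X) = 0.75·0.9747 / (0.75·0.9747 + 0.2·0.0253) ≈ 0.9931

0.9931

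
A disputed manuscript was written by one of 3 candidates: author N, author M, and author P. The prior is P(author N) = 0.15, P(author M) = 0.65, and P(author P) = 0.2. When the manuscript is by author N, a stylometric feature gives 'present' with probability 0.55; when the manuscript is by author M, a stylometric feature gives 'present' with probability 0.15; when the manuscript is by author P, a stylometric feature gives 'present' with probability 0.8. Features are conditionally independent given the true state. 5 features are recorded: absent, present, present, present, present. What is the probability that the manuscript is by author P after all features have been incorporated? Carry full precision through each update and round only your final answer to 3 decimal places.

0.717

After 'absent': normaliser = 0.45·0.1500 + 0.85·0.6500 + 0.2·0.2000; P(author N) ≈ 0.1023, P(author M) ≈ 0.8371, P(author P) ≈ 0.0606
After 'present': normaliser = 0.55·0.1023 + 0.15·0.8371 + 0.8·0.0606; P(author N) ≈ 0.2442, P(author M) ≈ 0.5452, P(author P) ≈ 0.2105
After 'present': normaliser = 0.55·0.2442 + 0.15·0.5452 + 0.8·0.2105; P(author N) ≈ 0.3493, P(author M) ≈ 0.2127, P(author P) ≈ 0.4380
After 'present': normaliser = 0.55·0.3493 + 0.15·0.2127 + 0.8·0.4380; P(author N) ≈ 0.3345, P(author M) ≈ 0.0555, P(author P) ≈ 0.6100
After 'present': normaliser = 0.55·0.3345 + 0.15·0.0555 + 0.8·0.6100; P(author N) ≈ 0.2704, P(author M) ≈ 0.0122, P(author P) ≈ 0.7173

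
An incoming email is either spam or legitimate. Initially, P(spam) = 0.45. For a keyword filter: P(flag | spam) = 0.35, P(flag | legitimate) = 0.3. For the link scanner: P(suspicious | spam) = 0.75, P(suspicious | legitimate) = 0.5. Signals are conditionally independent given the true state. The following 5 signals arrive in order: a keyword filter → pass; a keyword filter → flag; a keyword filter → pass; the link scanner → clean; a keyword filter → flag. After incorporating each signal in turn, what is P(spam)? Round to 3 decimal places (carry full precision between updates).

0.324

Each posterior becomes the prior for the next update.
After a keyword filter='pass': P(spam) = 0.65·0.4500 / (0.65·0.4500 + 0.7·0.5500) ≈ 0.4317
After a keyword filter='flag': P(spam) = 0.35·0.4317 / (0.35·0.4317 + 0.3·0.5683) ≈ 0.4699
After a keyword filter='pass': P(spam) = 0.65·0.4699 / (0.65·0.4699 + 0.7·0.5301) ≈ 0.4515
After the link scanner='clean': P(spam) = 0.25·0.4515 / (0.25·0.4515 + 0.5·0.5485) ≈ 0.2915
After a keyword filter='flag': P(spam) = 0.35·0.2915 / (0.35·0.2915 + 0.3·0.7085) ≈ 0.3244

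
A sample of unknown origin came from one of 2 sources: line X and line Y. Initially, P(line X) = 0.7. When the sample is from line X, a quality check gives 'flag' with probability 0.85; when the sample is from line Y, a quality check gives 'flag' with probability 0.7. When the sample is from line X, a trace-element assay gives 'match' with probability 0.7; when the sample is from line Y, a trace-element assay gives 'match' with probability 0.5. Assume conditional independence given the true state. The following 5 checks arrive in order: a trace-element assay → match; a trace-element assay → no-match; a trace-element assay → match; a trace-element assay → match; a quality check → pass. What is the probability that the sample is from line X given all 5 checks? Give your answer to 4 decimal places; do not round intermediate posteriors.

After a trace-element assay='match': P(line X) = 0.7·0.7000 / (0.7·0.7000 + 0.5·0.3000) ≈ 0.7656
After a trace-element assay='no-match': P(line X) = 0.3·0.7656 / (0.3·0.7656 + 0.5·0.2344) ≈ 0.6622
After a trace-element assay='match': P(line X) = 0.7·0.6622 / (0.7·0.6622 + 0.5·0.3378) ≈ 0.7329
After a trace-element assay='match': P(line X) = 0.7·0.7329 / (0.7·0.7329 + 0.5·0.2671) ≈ 0.7935
After a quality check='pass': P(line X) = 0.15·0.7935 / (0.15·0.7935 + 0.3·0.2065) ≈ 0.6576

0.6576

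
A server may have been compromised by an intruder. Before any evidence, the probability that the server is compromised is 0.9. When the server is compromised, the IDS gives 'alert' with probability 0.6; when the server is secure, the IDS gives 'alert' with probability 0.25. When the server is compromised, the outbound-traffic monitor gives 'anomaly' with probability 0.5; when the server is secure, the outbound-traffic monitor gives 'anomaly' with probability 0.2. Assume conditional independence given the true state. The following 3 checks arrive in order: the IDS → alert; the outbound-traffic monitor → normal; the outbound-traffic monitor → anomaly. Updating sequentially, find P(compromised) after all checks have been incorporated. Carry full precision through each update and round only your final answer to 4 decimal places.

0.9712

After the IDS='alert': P(compromised) = 0.6·0.9000 / (0.6·0.9000 + 0.25·0.1000) ≈ 0.9558
After the outbound-traffic monitor='normal': P(compromised) = 0.5·0.9558 / (0.5·0.9558 + 0.8·0.0442) ≈ 0.9310
After the outbound-traffic monitor='anomaly': P(compromised) = 0.5·0.9310 / (0.5·0.9310 + 0.2·0.0690) ≈ 0.9712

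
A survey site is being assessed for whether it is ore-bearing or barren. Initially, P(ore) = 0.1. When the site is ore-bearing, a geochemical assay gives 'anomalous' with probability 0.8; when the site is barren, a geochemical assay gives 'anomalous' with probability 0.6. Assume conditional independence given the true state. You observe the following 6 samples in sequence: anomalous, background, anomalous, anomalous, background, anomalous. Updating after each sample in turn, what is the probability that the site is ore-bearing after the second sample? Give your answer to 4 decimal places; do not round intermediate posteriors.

After 'anomalous': P(ore) = 0.8·0.1000 / (0.8·0.1000 + 0.6·0.9000) ≈ 0.1290
After 'background': P(ore) = 0.2·0.1290 / (0.2·0.1290 + 0.4·0.8710) ≈ 0.0690

0.0690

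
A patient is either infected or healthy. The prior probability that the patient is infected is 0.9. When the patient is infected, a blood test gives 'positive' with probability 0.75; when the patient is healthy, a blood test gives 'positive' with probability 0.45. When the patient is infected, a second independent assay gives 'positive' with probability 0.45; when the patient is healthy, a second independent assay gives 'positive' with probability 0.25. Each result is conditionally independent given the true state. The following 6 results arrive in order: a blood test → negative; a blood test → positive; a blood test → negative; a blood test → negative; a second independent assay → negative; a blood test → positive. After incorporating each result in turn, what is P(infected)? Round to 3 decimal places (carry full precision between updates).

0.633

After a blood test='negative': P(infected) = 0.25·0.9000 / (0.25·0.9000 + 0.55·0.1000) ≈ 0.8036
After a blood test='positive': P(infected) = 0.75·0.8036 / (0.75·0.8036 + 0.45·0.1964) ≈ 0.8721
After a blood test='negative': P(infected) = 0.25·0.8721 / (0.25·0.8721 + 0.55·0.1279) ≈ 0.7560
After a blood test='negative': P(infected) = 0.25·0.7560 / (0.25·0.7560 + 0.55·0.2440) ≈ 0.5848
After a second independent assay='negative': P(infected) = 0.55·0.5848 / (0.55·0.5848 + 0.75·0.4152) ≈ 0.5081
After a blood test='positive': P(infected) = 0.75·0.5081 / (0.75·0.5081 + 0.45·0.4919) ≈ 0.6326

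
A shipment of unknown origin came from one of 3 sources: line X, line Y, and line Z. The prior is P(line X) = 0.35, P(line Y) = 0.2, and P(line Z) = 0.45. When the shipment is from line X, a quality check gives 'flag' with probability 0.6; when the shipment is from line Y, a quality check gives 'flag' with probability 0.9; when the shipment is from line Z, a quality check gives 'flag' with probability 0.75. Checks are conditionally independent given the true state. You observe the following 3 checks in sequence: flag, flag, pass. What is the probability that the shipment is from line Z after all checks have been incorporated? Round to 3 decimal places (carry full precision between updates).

0.487

After 'flag': normaliser = 0.6·0.3500 + 0.9·0.2000 + 0.75·0.4500; P(line X) ≈ 0.2887, P(line Y) ≈ 0.2474, P(line Z) ≈ 0.4639
After 'flag': normaliser = 0.6·0.2887 + 0.9·0.2474 + 0.75·0.4639; P(line X) ≈ 0.2328, P(line Y) ≈ 0.2994, P(line Z) ≈ 0.4678
After 'pass': normaliser = 0.4·0.2328 + 0.1·0.2994 + 0.25·0.4678; P(line X) ≈ 0.3880, P(line Y) ≈ 0.1247, P(line Z) ≈ 0.4872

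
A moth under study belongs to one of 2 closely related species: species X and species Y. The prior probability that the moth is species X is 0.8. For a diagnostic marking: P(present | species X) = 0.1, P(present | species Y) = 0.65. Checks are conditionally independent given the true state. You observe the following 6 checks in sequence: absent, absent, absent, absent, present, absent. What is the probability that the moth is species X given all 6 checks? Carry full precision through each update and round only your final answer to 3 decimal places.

0.986

After 'absent': P(species X) = 0.9·0.8000 / (0.9·0.8000 + 0.35·0.2000) ≈ 0.9114
After 'absent': P(species X) = 0.9·0.9114 / (0.9·0.9114 + 0.35·0.0886) ≈ 0.9636
After 'absent': P(species X) = 0.9·0.9636 / (0.9·0.9636 + 0.35·0.0364) ≈ 0.9855
After 'absent': P(species X) = 0.9·0.9855 / (0.9·0.9855 + 0.35·0.0145) ≈ 0.9943
After 'present': P(species X) = 0.1·0.9943 / (0.1·0.9943 + 0.65·0.0057) ≈ 0.9642
After 'absent': P(species X) = 0.9·0.9642 / (0.9·0.9642 + 0.35·0.0358) ≈ 0.9858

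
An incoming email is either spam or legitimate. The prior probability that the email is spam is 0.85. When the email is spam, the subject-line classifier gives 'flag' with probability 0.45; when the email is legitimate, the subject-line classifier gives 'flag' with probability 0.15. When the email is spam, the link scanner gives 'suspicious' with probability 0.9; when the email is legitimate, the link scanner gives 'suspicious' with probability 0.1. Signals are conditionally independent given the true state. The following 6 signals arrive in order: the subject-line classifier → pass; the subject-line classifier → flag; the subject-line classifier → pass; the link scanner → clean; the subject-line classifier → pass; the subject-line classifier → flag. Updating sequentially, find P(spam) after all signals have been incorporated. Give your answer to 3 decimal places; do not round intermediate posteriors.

After the subject-line classifier='pass': P(spam) = 0.55·0.8500 / (0.55·0.8500 + 0.85·0.1500) ≈ 0.7857
After the subject-line classifier='flag': P(spam) = 0.45·0.7857 / (0.45·0.7857 + 0.15·0.2143) ≈ 0.9167
After the subject-line classifier='pass': P(spam) = 0.55·0.9167 / (0.55·0.9167 + 0.85·0.0833) ≈ 0.8768
After the link scanner='clean': P(spam) = 0.1·0.8768 / (0.1·0.8768 + 0.9·0.1232) ≈ 0.4416
After the subject-line classifier='pass': P(spam) = 0.55·0.4416 / (0.55·0.4416 + 0.85·0.5584) ≈ 0.3385
After the subject-line classifier='flag': P(spam) = 0.45·0.3385 / (0.45·0.3385 + 0.15·0.6615) ≈ 0.6056

0.606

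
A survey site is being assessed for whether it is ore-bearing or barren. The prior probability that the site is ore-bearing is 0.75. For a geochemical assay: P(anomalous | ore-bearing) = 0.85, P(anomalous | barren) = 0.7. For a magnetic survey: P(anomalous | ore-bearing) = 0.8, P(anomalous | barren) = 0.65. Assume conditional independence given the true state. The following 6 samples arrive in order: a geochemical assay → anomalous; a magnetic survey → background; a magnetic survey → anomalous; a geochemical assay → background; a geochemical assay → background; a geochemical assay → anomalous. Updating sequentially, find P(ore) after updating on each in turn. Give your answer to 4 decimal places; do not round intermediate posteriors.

After a geochemical assay='anomalous': P(ore) = 0.85·0.7500 / (0.85·0.7500 + 0.7·0.2500) ≈ 0.7846
After a magnetic survey='background': P(ore) = 0.2·0.7846 / (0.2·0.7846 + 0.35·0.2154) ≈ 0.6755
After a magnetic survey='anomalous': P(ore) = 0.8·0.6755 / (0.8·0.6755 + 0.65·0.3245) ≈ 0.7193
After a geochemical assay='background': P(ore) = 0.15·0.7193 / (0.15·0.7193 + 0.3·0.2807) ≈ 0.5616
After a geochemical assay='background': P(ore) = 0.15·0.5616 / (0.15·0.5616 + 0.3·0.4384) ≈ 0.3904
After a geochemical assay='anomalous': P(ore) = 0.85·0.3904 / (0.85·0.3904 + 0.7·0.6096) ≈ 0.4375

0.4375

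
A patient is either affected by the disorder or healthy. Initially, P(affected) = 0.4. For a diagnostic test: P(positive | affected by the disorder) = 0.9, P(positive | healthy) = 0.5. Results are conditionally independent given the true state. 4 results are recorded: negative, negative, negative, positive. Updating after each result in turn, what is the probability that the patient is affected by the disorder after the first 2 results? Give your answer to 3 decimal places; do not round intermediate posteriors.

Apply Bayes' rule sequentially, carrying P(affected) forward.
After 'negative': P(affected) = 0.1·0.4000 / (0.1·0.4000 + 0.5·0.6000) ≈ 0.1176
After 'negative': P(affected) = 0.1·0.1176 / (0.1·0.1176 + 0.5·0.8824) ≈ 0.0260

0.026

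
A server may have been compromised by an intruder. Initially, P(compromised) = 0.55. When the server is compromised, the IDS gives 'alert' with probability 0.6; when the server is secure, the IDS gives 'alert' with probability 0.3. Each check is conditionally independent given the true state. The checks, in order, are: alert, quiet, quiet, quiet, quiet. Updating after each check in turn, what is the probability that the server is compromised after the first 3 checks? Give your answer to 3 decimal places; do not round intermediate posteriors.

0.444

After 'alert': P(compromised) = 0.6·0.5500 / (0.6·0.5500 + 0.3·0.4500) ≈ 0.7097
After 'quiet': P(compromised) = 0.4·0.7097 / (0.4·0.7097 + 0.7·0.2903) ≈ 0.5828
After 'quiet': P(compromised) = 0.4·0.5828 / (0.4·0.5828 + 0.7·0.4172) ≈ 0.4439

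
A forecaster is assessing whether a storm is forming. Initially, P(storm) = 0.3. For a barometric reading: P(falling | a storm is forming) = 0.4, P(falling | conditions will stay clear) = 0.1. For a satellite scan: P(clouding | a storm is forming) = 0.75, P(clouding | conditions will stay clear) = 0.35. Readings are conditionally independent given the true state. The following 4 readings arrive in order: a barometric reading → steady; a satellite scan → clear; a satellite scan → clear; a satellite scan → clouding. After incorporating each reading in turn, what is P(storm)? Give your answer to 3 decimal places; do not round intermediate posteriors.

Each posterior becomes the prior for the next update.
After a barometric reading='steady': P(storm) = 0.6·0.3000 / (0.6·0.3000 + 0.9·0.7000) ≈ 0.2222
After a satellite scan='clear': P(storm) = 0.25·0.2222 / (0.25·0.2222 + 0.65·0.7778) ≈ 0.0990
After a satellite scan='clear': P(storm) = 0.25·0.0990 / (0.25·0.0990 + 0.65·0.9010) ≈ 0.0406
After a satellite scan='clouding': P(storm) = 0.75·0.0406 / (0.75·0.0406 + 0.35·0.9594) ≈ 0.0830

0.083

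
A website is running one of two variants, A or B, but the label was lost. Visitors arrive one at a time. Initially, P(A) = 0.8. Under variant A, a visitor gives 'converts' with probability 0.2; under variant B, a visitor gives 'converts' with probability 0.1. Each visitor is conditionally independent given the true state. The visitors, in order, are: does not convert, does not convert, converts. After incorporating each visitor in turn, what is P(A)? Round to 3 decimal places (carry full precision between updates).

After 'does not convert': P(A) = 0.8·0.8000 / (0.8·0.8000 + 0.9·0.2000) ≈ 0.7805
After 'does not convert': P(A) = 0.8·0.7805 / (0.8·0.7805 + 0.9·0.2195) ≈ 0.7596
After 'converts': P(A) = 0.2·0.7596 / (0.2·0.7596 + 0.1·0.2404) ≈ 0.8634

0.863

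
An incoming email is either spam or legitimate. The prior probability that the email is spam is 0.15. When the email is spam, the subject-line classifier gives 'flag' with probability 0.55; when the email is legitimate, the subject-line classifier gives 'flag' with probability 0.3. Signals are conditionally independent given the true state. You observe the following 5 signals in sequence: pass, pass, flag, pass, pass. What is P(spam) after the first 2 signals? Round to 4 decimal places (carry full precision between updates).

0.0680

After 'pass': P(spam) = 0.45·0.1500 / (0.45·0.1500 + 0.7·0.8500) ≈ 0.1019
After 'pass': P(spam) = 0.45·0.1019 / (0.45·0.1019 + 0.7·0.8981) ≈ 0.0680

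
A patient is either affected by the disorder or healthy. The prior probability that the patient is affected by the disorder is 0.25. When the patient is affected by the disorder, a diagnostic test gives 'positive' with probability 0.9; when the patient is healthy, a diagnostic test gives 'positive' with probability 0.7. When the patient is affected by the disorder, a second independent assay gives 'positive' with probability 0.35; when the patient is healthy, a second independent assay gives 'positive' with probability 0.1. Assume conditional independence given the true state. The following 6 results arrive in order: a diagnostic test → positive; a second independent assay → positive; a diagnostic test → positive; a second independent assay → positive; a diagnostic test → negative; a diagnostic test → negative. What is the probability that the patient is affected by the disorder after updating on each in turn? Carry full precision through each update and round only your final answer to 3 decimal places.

Apply Bayes' rule sequentially, carrying P(affected) forward.
After a diagnostic test='positive': P(affected) = 0.9·0.2500 / (0.9·0.2500 + 0.7·0.7500) ≈ 0.3000
After a second independent assay='positive': P(affected) = 0.35·0.3000 / (0.35·0.3000 + 0.1·0.7000) ≈ 0.6000
After a diagnostic test='positive': P(affected) = 0.9·0.6000 / (0.9·0.6000 + 0.7·0.4000) ≈ 0.6585
After a second independent assay='positive': P(affected) = 0.35·0.6585 / (0.35·0.6585 + 0.1·0.3415) ≈ 0.8710
After a diagnostic test='negative': P(affected) = 0.1·0.8710 / (0.1·0.8710 + 0.3·0.1290) ≈ 0.6923
After a diagnostic test='negative': P(affected) = 0.1·0.6923 / (0.1·0.6923 + 0.3·0.3077) ≈ 0.4286

0.429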